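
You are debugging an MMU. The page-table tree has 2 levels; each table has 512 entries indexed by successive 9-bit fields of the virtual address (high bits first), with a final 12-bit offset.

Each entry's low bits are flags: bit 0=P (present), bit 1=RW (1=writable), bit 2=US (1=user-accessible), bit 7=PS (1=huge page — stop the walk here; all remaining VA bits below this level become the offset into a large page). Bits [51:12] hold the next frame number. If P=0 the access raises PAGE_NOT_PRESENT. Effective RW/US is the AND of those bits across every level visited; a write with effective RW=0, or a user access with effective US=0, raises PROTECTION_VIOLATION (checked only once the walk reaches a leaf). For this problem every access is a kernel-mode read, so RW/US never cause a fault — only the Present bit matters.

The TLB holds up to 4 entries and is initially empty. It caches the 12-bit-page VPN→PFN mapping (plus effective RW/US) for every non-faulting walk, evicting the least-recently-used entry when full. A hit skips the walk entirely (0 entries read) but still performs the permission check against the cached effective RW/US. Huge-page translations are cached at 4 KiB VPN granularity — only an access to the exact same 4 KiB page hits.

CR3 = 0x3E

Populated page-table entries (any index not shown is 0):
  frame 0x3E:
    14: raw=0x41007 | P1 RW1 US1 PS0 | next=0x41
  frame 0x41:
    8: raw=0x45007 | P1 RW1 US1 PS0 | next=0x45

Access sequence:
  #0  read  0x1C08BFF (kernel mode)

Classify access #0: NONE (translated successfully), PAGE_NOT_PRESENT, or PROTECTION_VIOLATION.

Walk each access:
#0 VA=0x1C08BFF (r,kernel):
  [0] read 0x3E idx=14: raw=0x41007 flags P=1 W=1 U=1 S=0
  [1] read 0x41 idx=8: raw=0x45007 flags P=1 W=1 U=1 S=0
  ✓ 0x45BFF  — 2 lookups

Access #0 fault: NONE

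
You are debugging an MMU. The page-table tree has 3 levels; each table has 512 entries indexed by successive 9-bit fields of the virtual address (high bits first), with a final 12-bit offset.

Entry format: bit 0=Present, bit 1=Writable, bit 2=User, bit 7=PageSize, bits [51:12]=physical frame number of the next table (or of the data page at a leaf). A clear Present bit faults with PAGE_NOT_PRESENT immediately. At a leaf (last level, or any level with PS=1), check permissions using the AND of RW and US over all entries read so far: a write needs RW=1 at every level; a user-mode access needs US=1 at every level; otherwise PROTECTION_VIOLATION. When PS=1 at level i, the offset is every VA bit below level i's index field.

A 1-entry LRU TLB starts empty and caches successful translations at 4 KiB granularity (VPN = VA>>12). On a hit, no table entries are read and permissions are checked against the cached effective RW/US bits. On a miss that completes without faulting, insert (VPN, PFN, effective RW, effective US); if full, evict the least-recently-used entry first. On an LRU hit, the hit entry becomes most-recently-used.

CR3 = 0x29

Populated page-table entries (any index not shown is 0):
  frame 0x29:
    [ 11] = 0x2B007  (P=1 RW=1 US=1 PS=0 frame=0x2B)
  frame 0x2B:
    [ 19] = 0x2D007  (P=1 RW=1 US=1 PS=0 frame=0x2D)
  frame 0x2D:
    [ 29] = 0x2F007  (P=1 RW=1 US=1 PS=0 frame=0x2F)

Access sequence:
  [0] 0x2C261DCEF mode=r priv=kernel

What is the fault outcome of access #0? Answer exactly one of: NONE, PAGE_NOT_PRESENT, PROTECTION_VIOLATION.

Per-access translation:
#0 VA=0x2C261DCEF (r,kernel):
  L0 @0x29[11] → 0x2B007  P=1,RW=1,US=1,PS=0
  L1 @0x2B[19] → 0x2D007  P=1,RW=1,US=1,PS=0
  L2 @0x2D[29] → 0x2F007  P=1,RW=1,US=1,PS=0
  ⇒ phys 0x2FCEF  [3 reads]

Access #0 fault: NONE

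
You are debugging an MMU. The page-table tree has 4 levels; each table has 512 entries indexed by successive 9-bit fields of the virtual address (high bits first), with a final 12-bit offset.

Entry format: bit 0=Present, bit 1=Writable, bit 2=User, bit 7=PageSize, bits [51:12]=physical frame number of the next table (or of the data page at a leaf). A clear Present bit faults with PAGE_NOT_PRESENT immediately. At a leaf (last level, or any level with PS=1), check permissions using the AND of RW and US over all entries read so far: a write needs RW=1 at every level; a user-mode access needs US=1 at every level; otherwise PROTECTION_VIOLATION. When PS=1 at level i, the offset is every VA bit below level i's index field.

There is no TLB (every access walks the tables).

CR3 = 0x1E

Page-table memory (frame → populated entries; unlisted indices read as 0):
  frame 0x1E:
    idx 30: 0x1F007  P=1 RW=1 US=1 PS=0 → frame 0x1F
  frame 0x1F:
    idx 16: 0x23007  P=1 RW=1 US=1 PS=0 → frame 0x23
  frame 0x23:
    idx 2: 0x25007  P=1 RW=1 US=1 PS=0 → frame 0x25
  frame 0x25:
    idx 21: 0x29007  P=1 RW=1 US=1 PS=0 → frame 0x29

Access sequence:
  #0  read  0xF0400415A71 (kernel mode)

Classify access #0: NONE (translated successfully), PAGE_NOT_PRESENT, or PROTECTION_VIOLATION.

Walk each access:
#0 VA=0xF0400415A71 (r,kernel):
  L0: frame=0x1E idx=30 entry=0x1F007 [P=1 RW=1 US=1 PS=0]
  L1: frame=0x1F idx=16 entry=0x23007 [P=1 RW=1 US=1 PS=0]
  L2: frame=0x23 idx=2 entry=0x25007 [P=1 RW=1 US=1 PS=0]
  L3: frame=0x25 idx=21 entry=0x29007 [P=1 RW=1 US=1 PS=0]
  ✓ 0x29A71  — 4 lookups

Access #0 fault: NONE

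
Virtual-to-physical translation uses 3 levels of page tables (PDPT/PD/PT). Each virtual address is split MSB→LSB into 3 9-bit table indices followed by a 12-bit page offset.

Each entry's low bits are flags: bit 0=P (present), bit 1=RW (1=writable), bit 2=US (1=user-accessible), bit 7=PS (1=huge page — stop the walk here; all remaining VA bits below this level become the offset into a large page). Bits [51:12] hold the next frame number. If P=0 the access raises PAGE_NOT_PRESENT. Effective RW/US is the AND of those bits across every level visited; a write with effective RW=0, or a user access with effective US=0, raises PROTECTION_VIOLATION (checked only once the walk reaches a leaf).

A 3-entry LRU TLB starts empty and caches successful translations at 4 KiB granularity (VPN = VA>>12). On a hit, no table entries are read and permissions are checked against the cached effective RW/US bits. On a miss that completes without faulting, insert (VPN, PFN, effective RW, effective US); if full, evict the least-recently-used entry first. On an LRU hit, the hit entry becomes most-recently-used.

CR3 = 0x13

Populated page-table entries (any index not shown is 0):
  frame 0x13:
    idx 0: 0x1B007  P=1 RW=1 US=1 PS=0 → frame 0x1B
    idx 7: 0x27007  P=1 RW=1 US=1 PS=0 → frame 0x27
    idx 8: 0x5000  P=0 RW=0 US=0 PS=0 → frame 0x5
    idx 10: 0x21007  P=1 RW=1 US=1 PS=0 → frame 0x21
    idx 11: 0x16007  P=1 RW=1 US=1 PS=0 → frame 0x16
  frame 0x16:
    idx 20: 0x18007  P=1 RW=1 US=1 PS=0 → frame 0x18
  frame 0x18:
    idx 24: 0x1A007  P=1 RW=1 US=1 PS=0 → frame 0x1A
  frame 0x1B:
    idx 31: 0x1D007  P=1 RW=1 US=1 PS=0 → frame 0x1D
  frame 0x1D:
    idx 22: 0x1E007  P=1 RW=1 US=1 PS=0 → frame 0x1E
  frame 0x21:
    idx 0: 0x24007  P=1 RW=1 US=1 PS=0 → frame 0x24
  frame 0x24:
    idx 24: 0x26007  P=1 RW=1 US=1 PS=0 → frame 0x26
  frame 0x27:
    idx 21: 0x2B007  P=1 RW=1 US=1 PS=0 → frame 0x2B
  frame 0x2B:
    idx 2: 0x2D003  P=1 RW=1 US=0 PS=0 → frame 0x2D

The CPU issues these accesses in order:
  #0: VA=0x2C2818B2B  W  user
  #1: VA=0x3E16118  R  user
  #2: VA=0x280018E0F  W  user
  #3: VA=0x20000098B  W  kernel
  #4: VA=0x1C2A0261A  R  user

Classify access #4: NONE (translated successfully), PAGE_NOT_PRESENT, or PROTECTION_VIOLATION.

Trace:
#0 VA=0x2C2818B2B (w,user):
  L0: frame=0x13 idx=11 entry=0x16007 [P=1 RW=1 US=1 PS=0]
  L1: frame=0x16 idx=20 entry=0x18007 [P=1 RW=1 US=1 PS=0]
  L2: frame=0x18 idx=24 entry=0x1A007 [P=1 RW=1 US=1 PS=0]
  ⇒ phys 0x1AB2B  [3 reads]
#1 VA=0x3E16118 (r,user):
  L0: frame=0x13 idx=0 entry=0x1B007 [P=1 RW=1 US=1 PS=0]
  L1: frame=0x1B idx=31 entry=0x1D007 [P=1 RW=1 US=1 PS=0]
  L2: frame=0x1D idx=22 entry=0x1E007 [P=1 RW=1 US=1 PS=0]
  ⇒ phys 0x1E118  [3 reads]
#2 VA=0x280018E0F (w,user):
  L0: frame=0x13 idx=10 entry=0x21007 [P=1 RW=1 US=1 PS=0]
  L1: frame=0x21 idx=0 entry=0x24007 [P=1 RW=1 US=1 PS=0]
  L2: frame=0x24 idx=24 entry=0x26007 [P=1 RW=1 US=1 PS=0]
  ⇒ phys 0x26E0F  [3 reads]
#3 VA=0x20000098B (w,kernel):
  L0: frame=0x13 idx=8 entry=0x5000 [P=0 RW=0 US=0 PS=0]
  ⇒ fault: PAGE_NOT_PRESENT  — 1 lookups
#4 VA=0x1C2A0261A (r,user):
  L0: frame=0x13 idx=7 entry=0x27007 [P=1 RW=1 US=1 PS=0]
  L1: frame=0x27 idx=21 entry=0x2B007 [P=1 RW=1 US=1 PS=0]
  L2: frame=0x2B idx=2 entry=0x2D003 [P=1 RW=1 US=0 PS=0]
  ⇒ fault: PROTECTION_VIOLATION  — 3 lookups

Access #4 fault: PROTECTION_VIOLATION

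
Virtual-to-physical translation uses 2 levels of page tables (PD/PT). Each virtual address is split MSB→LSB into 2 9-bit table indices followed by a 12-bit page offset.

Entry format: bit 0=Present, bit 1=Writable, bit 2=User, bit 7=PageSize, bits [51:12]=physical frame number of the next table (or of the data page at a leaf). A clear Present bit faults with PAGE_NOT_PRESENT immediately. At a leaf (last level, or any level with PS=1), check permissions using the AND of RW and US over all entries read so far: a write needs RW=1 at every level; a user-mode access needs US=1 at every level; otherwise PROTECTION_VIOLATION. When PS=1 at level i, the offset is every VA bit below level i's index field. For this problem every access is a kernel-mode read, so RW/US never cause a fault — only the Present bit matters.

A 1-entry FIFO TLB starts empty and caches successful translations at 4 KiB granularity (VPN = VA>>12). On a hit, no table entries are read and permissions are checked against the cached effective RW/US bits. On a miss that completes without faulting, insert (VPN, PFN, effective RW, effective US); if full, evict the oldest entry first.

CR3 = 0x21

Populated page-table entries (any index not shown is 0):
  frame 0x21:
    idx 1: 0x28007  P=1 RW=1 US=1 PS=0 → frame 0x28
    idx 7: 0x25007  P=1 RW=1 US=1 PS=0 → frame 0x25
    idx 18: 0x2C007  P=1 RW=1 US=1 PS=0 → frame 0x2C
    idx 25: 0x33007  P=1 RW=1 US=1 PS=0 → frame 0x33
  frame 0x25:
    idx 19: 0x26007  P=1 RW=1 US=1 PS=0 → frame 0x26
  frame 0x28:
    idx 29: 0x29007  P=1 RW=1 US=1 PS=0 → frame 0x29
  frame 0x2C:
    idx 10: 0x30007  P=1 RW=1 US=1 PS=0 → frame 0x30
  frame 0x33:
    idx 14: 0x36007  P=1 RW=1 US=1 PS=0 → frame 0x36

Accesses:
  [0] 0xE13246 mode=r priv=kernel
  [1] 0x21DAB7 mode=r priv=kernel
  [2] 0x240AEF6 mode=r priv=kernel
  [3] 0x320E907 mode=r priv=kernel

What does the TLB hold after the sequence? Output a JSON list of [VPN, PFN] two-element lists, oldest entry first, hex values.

Per-access translation:
#0 VA=0xE13246 (r,kernel):
  [0] read 0x21 idx=7: raw=0x25007 flags P=1 W=1 U=1 S=0
  [1] read 0x25 idx=19: raw=0x26007 flags P=1 W=1 U=1 S=0
  → PA=0x26246  (2 entries read)
#1 VA=0x21DAB7 (r,kernel):
  [0] read 0x21 idx=1: raw=0x28007 flags P=1 W=1 U=1 S=0
  [1] read 0x28 idx=29: raw=0x29007 flags P=1 W=1 U=1 S=0
  → PA=0x29AB7  (2 entries read)
#2 VA=0x240AEF6 (r,kernel):
  [0] read 0x21 idx=18: raw=0x2C007 flags P=1 W=1 U=1 S=0
  [1] read 0x2C idx=10: raw=0x30007 flags P=1 W=1 U=1 S=0
  → PA=0x30EF6  (2 entries read)
#3 VA=0x320E907 (r,kernel):
  [0] read 0x21 idx=25: raw=0x33007 flags P=1 W=1 U=1 S=0
  [1] read 0x33 idx=14: raw=0x36007 flags P=1 W=1 U=1 S=0
  → PA=0x36907  (2 entries read)

TLB: [["0x320E", "0x36"]]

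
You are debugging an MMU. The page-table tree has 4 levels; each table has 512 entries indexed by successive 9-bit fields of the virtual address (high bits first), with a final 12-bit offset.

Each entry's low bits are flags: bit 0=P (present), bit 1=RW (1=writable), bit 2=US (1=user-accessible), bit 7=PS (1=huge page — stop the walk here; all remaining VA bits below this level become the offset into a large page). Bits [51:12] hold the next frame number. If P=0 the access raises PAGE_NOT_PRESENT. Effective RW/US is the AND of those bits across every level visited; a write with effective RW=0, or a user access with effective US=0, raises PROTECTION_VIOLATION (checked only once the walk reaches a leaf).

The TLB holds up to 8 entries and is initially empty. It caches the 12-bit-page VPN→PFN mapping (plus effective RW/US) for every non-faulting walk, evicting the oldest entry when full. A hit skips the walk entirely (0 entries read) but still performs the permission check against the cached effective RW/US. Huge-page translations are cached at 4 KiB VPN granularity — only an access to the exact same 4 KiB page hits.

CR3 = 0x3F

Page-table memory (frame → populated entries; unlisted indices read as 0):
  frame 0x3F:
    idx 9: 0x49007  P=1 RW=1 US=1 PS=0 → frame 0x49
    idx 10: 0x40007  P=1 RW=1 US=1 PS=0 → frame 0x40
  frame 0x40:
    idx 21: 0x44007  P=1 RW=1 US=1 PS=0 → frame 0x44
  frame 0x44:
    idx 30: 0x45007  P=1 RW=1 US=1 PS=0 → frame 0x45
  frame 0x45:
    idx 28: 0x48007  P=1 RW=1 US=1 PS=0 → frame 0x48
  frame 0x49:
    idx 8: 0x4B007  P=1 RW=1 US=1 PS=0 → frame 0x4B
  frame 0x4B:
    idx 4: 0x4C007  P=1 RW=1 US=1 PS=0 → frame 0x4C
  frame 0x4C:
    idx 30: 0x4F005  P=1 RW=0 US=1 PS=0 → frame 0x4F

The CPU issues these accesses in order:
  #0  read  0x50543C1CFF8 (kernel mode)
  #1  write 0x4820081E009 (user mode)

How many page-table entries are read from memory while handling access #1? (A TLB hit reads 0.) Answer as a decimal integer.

Per-access translation:
#0 VA=0x50543C1CFF8 (r,kernel):
  [0] read 0x3F idx=10: raw=0x40007 flags P=1 W=1 U=1 S=0
  [1] read 0x40 idx=21: raw=0x44007 flags P=1 W=1 U=1 S=0
  [2] read 0x44 idx=30: raw=0x45007 flags P=1 W=1 U=1 S=0
  [3] read 0x45 idx=28: raw=0x48007 flags P=1 W=1 U=1 S=0
  ✓ 0x48FF8  — 4 lookups
#1 VA=0x4820081E009 (w,user):
  [0] read 0x3F idx=9: raw=0x49007 flags P=1 W=1 U=1 S=0
  [1] read 0x49 idx=8: raw=0x4B007 flags P=1 W=1 U=1 S=0
  [2] read 0x4B idx=4: raw=0x4C007 flags P=1 W=1 U=1 S=0
  [3] read 0x4C idx=30: raw=0x4F005 flags P=1 W=0 U=1 S=0
  ✗ PROTECTION_VIOLATION  [4 reads]

Entries read for #1: 4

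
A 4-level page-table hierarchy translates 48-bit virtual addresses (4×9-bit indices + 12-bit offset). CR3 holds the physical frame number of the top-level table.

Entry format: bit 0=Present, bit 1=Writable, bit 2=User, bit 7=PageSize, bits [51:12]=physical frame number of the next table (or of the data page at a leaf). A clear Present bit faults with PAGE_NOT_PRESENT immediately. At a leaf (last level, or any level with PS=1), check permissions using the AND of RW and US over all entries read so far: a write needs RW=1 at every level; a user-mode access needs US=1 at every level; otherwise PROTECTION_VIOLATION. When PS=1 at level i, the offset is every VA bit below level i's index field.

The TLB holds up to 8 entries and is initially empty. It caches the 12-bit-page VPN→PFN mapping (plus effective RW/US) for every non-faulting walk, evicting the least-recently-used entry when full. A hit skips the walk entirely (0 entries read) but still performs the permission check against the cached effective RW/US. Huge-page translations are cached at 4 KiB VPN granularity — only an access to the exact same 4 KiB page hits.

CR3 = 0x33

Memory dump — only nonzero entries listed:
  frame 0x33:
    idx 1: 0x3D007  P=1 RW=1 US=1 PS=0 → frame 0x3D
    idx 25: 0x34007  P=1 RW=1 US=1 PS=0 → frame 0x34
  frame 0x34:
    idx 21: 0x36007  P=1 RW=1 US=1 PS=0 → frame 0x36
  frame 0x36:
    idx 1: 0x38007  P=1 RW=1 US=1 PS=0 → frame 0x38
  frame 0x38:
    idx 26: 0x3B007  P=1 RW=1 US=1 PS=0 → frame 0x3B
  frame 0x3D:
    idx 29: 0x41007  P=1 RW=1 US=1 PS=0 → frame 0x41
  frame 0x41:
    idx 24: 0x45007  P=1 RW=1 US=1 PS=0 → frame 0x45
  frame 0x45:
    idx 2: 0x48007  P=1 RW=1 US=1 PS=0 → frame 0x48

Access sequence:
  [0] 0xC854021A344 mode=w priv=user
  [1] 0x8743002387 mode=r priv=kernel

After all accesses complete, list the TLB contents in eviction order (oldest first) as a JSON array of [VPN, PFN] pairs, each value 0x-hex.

Trace:
#0 VA=0xC854021A344 (w,user):
  lvl0: tbl 0x33, slot 25 ⇒ 0x34007 (P1/RW1/US1/PS0)
  lvl1: tbl 0x34, slot 21 ⇒ 0x36007 (P1/RW1/US1/PS0)
  lvl2: tbl 0x36, slot 1 ⇒ 0x38007 (P1/RW1/US1/PS0)
  lvl3: tbl 0x38, slot 26 ⇒ 0x3B007 (P1/RW1/US1/PS0)
  ✓ 0x3B344  — 4 lookups
#1 VA=0x8743002387 (r,kernel):
  lvl0: tbl 0x33, slot 1 ⇒ 0x3D007 (P1/RW1/US1/PS0)
  lvl1: tbl 0x3D, slot 29 ⇒ 0x41007 (P1/RW1/US1/PS0)
  lvl2: tbl 0x41, slot 24 ⇒ 0x45007 (P1/RW1/US1/PS0)
  lvl3: tbl 0x45, slot 2 ⇒ 0x48007 (P1/RW1/US1/PS0)
  ✓ 0x48387  — 4 lookups

TLB: [["0xC854021A", "0x3B"], ["0x8743002", "0x48"]]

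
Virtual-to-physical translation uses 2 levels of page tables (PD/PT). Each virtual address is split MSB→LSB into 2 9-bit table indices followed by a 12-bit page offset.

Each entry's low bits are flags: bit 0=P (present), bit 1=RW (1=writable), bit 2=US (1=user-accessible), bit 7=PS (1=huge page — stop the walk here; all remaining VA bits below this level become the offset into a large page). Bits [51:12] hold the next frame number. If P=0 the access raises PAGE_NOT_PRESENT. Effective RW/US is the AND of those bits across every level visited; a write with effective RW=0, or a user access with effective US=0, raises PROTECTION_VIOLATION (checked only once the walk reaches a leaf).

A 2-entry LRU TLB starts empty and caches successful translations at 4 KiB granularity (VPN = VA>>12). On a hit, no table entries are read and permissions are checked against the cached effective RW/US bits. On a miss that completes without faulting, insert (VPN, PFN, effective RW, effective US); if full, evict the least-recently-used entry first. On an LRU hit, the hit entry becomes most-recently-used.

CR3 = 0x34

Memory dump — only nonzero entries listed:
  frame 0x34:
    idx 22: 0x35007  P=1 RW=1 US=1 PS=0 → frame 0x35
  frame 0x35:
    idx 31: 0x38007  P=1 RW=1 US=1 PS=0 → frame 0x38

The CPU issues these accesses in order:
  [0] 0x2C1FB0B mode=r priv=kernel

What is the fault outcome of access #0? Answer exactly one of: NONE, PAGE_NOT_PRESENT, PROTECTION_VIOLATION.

Trace:
#0 VA=0x2C1FB0B (r,kernel):
  L0: frame=0x34 idx=22 entry=0x35007 [P=1 RW=1 US=1 PS=0]
  L1: frame=0x35 idx=31 entry=0x38007 [P=1 RW=1 US=1 PS=0]
  ✓ 0x38B0B  — 2 lookups

Access #0 fault: NONE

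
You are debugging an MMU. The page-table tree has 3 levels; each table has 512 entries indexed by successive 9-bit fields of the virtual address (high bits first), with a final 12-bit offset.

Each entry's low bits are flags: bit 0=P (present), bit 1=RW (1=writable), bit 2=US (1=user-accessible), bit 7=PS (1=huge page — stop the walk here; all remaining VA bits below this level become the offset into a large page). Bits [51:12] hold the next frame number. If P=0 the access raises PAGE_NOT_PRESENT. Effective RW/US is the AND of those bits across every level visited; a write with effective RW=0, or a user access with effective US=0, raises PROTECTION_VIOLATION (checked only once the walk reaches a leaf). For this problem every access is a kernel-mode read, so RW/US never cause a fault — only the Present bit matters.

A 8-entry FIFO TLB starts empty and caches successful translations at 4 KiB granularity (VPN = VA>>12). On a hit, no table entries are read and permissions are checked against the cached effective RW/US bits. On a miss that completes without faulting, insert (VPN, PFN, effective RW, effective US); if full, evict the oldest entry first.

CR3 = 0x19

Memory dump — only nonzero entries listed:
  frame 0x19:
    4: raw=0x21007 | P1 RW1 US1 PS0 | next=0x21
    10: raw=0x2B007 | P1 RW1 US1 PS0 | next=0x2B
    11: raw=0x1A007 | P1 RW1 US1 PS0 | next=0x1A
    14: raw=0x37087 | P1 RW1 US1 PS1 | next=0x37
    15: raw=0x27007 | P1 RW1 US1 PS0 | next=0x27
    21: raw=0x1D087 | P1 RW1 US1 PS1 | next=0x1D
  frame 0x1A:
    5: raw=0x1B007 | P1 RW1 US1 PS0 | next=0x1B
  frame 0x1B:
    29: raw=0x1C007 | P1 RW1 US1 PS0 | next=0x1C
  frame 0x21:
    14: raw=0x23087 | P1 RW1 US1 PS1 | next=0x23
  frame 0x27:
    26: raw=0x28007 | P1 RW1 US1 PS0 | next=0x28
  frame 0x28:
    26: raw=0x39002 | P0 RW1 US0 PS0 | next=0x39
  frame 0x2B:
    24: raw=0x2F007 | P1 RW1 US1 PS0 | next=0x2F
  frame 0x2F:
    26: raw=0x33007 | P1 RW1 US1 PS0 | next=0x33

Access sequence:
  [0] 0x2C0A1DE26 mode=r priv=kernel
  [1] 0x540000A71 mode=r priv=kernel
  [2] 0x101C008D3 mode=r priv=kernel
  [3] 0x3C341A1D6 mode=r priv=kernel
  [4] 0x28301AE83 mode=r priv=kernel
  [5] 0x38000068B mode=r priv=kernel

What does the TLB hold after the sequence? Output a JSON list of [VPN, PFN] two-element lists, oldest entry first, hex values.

Per-access translation:
#0 VA=0x2C0A1DE26 (r,kernel):
  L0 @0x19[11] → 0x1A007  P=1,RW=1,US=1,PS=0
  L1 @0x1A[5] → 0x1B007  P=1,RW=1,US=1,PS=0
  L2 @0x1B[29] → 0x1C007  P=1,RW=1,US=1,PS=0
  ✓ 0x1CE26  — 3 lookups
#1 VA=0x540000A71 (r,kernel):
  L0 @0x19[21] → 0x1D087  P=1,RW=1,US=1,PS=1
  ✓ 0x1DA71 (huge @L0)  — 1 lookups
#2 VA=0x101C008D3 (r,kernel):
  L0 @0x19[4] → 0x21007  P=1,RW=1,US=1,PS=0
  L1 @0x21[14] → 0x23087  P=1,RW=1,US=1,PS=1
  ✓ 0x238D3 (huge @L1)  — 2 lookups
#3 VA=0x3C341A1D6 (r,kernel):
  L0 @0x19[15] → 0x27007  P=1,RW=1,US=1,PS=0
  L1 @0x27[26] → 0x28007  P=1,RW=1,US=1,PS=0
  L2 @0x28[26] → 0x39002  P=0,RW=1,US=0,PS=0
  ⇒ fault: PAGE_NOT_PRESENT  — 3 lookups
#4 VA=0x28301AE83 (r,kernel):
  L0 @0x19[10] → 0x2B007  P=1,RW=1,US=1,PS=0
  L1 @0x2B[24] → 0x2F007  P=1,RW=1,US=1,PS=0
  L2 @0x2F[26] → 0x33007  P=1,RW=1,US=1,PS=0
  ✓ 0x33E83  — 3 lookups
#5 VA=0x38000068B (r,kernel):
  L0 @0x19[14] → 0x37087  P=1,RW=1,US=1,PS=1
  ✓ 0x3768B (huge @L0)  — 1 lookups

TLB: [["0x2C0A1D", "0x1C"], ["0x540000", "0x1D"], ["0x101C00", "0x23"], ["0x28301A", "0x33"], ["0x380000", "0x37"]]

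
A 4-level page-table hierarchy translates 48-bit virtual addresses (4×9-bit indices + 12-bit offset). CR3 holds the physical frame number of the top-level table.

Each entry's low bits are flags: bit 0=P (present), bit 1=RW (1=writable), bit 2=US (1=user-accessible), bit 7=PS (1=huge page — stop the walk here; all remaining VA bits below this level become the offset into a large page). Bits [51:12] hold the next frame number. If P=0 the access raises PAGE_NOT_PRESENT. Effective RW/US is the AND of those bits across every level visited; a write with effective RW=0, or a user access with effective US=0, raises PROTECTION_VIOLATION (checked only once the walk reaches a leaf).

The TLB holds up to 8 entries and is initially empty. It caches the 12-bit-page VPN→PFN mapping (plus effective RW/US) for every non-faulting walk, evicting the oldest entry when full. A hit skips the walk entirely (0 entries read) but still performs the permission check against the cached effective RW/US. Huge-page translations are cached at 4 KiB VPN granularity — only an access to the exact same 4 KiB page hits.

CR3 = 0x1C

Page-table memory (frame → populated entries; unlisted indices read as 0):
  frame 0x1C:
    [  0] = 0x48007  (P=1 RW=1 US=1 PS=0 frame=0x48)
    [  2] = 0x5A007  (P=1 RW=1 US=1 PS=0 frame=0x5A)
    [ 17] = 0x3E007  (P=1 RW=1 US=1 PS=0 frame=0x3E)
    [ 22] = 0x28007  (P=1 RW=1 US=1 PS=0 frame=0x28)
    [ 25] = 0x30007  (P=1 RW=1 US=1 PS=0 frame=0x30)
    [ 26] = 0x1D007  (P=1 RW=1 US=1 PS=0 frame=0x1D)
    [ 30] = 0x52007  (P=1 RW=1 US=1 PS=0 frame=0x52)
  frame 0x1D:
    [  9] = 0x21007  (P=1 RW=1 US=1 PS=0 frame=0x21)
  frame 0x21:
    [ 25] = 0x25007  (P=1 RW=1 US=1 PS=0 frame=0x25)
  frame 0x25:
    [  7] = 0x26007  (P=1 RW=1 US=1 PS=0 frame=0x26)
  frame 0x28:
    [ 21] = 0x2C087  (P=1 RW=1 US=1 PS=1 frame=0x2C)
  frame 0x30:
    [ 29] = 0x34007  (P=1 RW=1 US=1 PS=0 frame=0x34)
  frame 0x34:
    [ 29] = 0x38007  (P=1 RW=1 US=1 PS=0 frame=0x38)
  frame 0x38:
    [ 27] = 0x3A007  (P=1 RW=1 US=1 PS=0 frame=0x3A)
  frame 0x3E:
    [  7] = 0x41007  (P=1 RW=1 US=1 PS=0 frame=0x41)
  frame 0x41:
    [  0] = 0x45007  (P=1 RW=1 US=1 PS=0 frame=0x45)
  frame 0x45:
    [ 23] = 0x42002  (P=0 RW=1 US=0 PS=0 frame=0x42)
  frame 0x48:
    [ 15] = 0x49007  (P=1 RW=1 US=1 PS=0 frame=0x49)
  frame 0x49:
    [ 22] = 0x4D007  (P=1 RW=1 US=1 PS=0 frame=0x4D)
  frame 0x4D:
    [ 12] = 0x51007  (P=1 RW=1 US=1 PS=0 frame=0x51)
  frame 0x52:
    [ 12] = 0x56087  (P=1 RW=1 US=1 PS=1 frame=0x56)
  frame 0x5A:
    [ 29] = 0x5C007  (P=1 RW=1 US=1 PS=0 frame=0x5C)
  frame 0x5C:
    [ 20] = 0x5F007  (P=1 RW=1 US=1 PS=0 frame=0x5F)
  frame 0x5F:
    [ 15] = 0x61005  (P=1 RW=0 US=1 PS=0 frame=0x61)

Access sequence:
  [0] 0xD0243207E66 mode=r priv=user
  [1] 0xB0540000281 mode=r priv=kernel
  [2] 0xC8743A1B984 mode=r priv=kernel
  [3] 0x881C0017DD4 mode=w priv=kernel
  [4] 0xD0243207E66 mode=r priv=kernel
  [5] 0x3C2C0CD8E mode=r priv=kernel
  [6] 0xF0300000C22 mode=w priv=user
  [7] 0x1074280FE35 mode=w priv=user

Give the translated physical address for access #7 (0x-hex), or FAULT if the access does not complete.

Per-access translation:
#0 VA=0xD0243207E66 (r,user):
  L0: frame=0x1C idx=26 entry=0x1D007 [P=1 RW=1 US=1 PS=0]
  L1: frame=0x1D idx=9 entry=0x21007 [P=1 RW=1 US=1 PS=0]
  L2: frame=0x21 idx=25 entry=0x25007 [P=1 RW=1 US=1 PS=0]
  L3: frame=0x25 idx=7 entry=0x26007 [P=1 RW=1 US=1 PS=0]
  ✓ 0x26E66  — 4 lookups
#1 VA=0xB0540000281 (r,kernel):
  L0: frame=0x1C idx=22 entry=0x28007 [P=1 RW=1 US=1 PS=0]
  L1: frame=0x28 idx=21 entry=0x2C087 [P=1 RW=1 US=1 PS=1]
  ✓ 0x2C281 (huge @L1)  — 2 lookups
#2 VA=0xC8743A1B984 (r,kernel):
  L0: frame=0x1C idx=25 entry=0x30007 [P=1 RW=1 US=1 PS=0]
  L1: frame=0x30 idx=29 entry=0x34007 [P=1 RW=1 US=1 PS=0]
  L2: frame=0x34 idx=29 entry=0x38007 [P=1 RW=1 US=1 PS=0]
  L3: frame=0x38 idx=27 entry=0x3A007 [P=1 RW=1 US=1 PS=0]
  ✓ 0x3A984  — 4 lookups
#3 VA=0x881C0017DD4 (w,kernel):
  L0: frame=0x1C idx=17 entry=0x3E007 [P=1 RW=1 US=1 PS=0]
  L1: frame=0x3E idx=7 entry=0x41007 [P=1 RW=1 US=1 PS=0]
  L2: frame=0x41 idx=0 entry=0x45007 [P=1 RW=1 US=1 PS=0]
  L3: frame=0x45 idx=23 entry=0x42002 [P=0 RW=1 US=0 PS=0]
  ✗ PAGE_NOT_PRESENT  [4 reads]
#4 VA=0xD0243207E66 (r,kernel):
  TLB hit vpn=0xD0243207 → PA=0x26E66
#5 VA=0x3C2C0CD8E (r,kernel):
  L0: frame=0x1C idx=0 entry=0x48007 [P=1 RW=1 US=1 PS=0]
  L1: frame=0x48 idx=15 entry=0x49007 [P=1 RW=1 US=1 PS=0]
  L2: frame=0x49 idx=22 entry=0x4D007 [P=1 RW=1 US=1 PS=0]
  L3: frame=0x4D idx=12 entry=0x51007 [P=1 RW=1 US=1 PS=0]
  ✓ 0x51D8E  — 4 lookups
#6 VA=0xF0300000C22 (w,user):
  L0: frame=0x1C idx=30 entry=0x52007 [P=1 RW=1 US=1 PS=0]
  L1: frame=0x52 idx=12 entry=0x56087 [P=1 RW=1 US=1 PS=1]
  ✓ 0x56C22 (huge @L1)  — 2 lookups
#7 VA=0x1074280FE35 (w,user):
  L0: frame=0x1C idx=2 entry=0x5A007 [P=1 RW=1 US=1 PS=0]
  L1: frame=0x5A idx=29 entry=0x5C007 [P=1 RW=1 US=1 PS=0]
  L2: frame=0x5C idx=20 entry=0x5F007 [P=1 RW=1 US=1 PS=0]
  L3: frame=0x5F idx=15 entry=0x61005 [P=1 RW=0 US=1 PS=0]
  ✗ PROTECTION_VIOLATION  [4 reads]

Access #7 PA: FAULT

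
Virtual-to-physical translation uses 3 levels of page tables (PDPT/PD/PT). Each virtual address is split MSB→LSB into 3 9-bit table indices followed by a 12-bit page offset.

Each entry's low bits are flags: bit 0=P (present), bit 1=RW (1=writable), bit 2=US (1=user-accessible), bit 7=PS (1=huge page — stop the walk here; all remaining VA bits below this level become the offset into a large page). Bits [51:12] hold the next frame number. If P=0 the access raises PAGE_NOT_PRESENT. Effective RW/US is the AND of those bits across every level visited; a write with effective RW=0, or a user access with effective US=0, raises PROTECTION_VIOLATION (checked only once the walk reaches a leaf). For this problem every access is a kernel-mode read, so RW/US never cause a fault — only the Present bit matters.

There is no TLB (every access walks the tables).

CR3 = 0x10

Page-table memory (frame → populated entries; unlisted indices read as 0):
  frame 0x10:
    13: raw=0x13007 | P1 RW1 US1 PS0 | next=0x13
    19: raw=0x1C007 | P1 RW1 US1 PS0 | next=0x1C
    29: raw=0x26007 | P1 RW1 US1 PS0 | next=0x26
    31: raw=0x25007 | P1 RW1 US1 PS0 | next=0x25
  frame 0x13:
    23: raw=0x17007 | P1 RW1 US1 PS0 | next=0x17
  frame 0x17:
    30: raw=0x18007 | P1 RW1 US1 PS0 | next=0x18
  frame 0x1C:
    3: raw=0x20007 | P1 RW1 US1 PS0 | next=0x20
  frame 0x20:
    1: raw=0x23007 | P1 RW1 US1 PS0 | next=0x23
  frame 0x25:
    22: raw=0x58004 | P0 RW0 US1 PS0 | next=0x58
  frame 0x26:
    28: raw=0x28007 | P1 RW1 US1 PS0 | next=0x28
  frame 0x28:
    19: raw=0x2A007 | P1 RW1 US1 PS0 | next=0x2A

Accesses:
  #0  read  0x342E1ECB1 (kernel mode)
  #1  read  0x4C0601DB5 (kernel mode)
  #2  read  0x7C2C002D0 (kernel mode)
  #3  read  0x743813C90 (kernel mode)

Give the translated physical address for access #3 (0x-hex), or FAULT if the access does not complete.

Per-access translation:
#0 VA=0x342E1ECB1 (r,kernel):
  [0] read 0x10 idx=13: raw=0x13007 flags P=1 W=1 U=1 S=0
  [1] read 0x13 idx=23: raw=0x17007 flags P=1 W=1 U=1 S=0
  [2] read 0x17 idx=30: raw=0x18007 flags P=1 W=1 U=1 S=0
  ✓ 0x18CB1  — 3 lookups
#1 VA=0x4C0601DB5 (r,kernel):
  [0] read 0x10 idx=19: raw=0x1C007 flags P=1 W=1 U=1 S=0
  [1] read 0x1C idx=3: raw=0x20007 flags P=1 W=1 U=1 S=0
  [2] read 0x20 idx=1: raw=0x23007 flags P=1 W=1 U=1 S=0
  ✓ 0x23DB5  — 3 lookups
#2 VA=0x7C2C002D0 (r,kernel):
  [0] read 0x10 idx=31: raw=0x25007 flags P=1 W=1 U=1 S=0
  [1] read 0x25 idx=22: raw=0x58004 flags P=0 W=0 U=1 S=0
  ⇒ fault: PAGE_NOT_PRESENT  — 2 lookups
#3 VA=0x743813C90 (r,kernel):
  [0] read 0x10 idx=29: raw=0x26007 flags P=1 W=1 U=1 S=0
  [1] read 0x26 idx=28: raw=0x28007 flags P=1 W=1 U=1 S=0
  [2] read 0x28 idx=19: raw=0x2A007 flags P=1 W=1 U=1 S=0
  ✓ 0x2AC90  — 3 lookups

Access #3 PA: 0x2AC90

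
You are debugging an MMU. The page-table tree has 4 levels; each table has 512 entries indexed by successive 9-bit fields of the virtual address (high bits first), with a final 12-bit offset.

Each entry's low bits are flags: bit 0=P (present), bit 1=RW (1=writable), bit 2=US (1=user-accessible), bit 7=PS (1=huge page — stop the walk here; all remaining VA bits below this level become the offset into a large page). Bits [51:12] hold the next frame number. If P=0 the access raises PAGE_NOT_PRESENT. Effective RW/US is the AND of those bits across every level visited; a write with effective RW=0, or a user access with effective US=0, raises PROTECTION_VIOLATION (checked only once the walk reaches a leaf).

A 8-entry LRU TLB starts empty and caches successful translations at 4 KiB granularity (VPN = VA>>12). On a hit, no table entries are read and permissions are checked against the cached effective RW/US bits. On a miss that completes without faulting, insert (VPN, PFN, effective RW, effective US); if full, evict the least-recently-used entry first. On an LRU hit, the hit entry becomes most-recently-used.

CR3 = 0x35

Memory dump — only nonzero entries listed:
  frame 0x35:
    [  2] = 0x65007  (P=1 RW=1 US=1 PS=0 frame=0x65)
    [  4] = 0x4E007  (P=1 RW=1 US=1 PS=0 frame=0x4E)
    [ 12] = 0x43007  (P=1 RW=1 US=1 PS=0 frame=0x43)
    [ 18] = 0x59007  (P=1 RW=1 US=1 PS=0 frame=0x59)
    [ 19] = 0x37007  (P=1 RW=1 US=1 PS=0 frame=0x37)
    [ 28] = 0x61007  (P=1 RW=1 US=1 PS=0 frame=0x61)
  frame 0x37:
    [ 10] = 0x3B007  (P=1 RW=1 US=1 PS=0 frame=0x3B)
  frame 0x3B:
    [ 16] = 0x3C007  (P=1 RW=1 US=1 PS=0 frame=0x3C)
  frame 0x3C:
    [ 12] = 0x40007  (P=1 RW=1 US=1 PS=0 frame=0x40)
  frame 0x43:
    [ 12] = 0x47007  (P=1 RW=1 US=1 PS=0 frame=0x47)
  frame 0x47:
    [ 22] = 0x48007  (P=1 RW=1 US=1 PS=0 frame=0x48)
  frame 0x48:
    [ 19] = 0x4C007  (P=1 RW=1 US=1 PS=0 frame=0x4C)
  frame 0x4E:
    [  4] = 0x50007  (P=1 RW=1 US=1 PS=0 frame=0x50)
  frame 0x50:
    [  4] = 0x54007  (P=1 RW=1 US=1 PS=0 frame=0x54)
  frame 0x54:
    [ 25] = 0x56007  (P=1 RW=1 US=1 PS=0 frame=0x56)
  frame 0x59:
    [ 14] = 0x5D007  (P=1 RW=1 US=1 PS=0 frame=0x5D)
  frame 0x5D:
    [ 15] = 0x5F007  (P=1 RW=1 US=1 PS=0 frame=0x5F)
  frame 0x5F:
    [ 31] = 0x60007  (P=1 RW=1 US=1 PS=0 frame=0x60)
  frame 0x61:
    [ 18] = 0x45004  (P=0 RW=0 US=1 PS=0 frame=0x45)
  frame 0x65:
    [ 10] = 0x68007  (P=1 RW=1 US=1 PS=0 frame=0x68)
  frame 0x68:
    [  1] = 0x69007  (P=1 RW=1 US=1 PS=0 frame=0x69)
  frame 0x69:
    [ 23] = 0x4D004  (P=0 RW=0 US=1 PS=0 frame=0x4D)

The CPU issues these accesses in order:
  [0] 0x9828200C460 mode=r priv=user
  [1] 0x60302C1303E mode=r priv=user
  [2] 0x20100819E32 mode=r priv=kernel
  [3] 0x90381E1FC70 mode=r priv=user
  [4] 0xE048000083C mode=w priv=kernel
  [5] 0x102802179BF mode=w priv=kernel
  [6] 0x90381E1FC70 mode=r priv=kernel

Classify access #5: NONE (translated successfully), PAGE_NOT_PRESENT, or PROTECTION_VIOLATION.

Per-access translation:
#0 VA=0x9828200C460 (r,user):
  L0: frame=0x35 idx=19 entry=0x37007 [P=1 RW=1 US=1 PS=0]
  L1: frame=0x37 idx=10 entry=0x3B007 [P=1 RW=1 US=1 PS=0]
  L2: frame=0x3B idx=16 entry=0x3C007 [P=1 RW=1 US=1 PS=0]
  L3: frame=0x3C idx=12 entry=0x40007 [P=1 RW=1 US=1 PS=0]
  ⇒ phys 0x40460  [4 reads]
#1 VA=0x60302C1303E (r,user):
  L0: frame=0x35 idx=12 entry=0x43007 [P=1 RW=1 US=1 PS=0]
  L1: frame=0x43 idx=12 entry=0x47007 [P=1 RW=1 US=1 PS=0]
  L2: frame=0x47 idx=22 entry=0x48007 [P=1 RW=1 US=1 PS=0]
  L3: frame=0x48 idx=19 entry=0x4C007 [P=1 RW=1 US=1 PS=0]
  ⇒ phys 0x4C03E  [4 reads]
#2 VA=0x20100819E32 (r,kernel):
  L0: frame=0x35 idx=4 entry=0x4E007 [P=1 RW=1 US=1 PS=0]
  L1: frame=0x4E idx=4 entry=0x50007 [P=1 RW=1 US=1 PS=0]
  L2: frame=0x50 idx=4 entry=0x54007 [P=1 RW=1 US=1 PS=0]
  L3: frame=0x54 idx=25 entry=0x56007 [P=1 RW=1 US=1 PS=0]
  ⇒ phys 0x56E32  [4 reads]
#3 VA=0x90381E1FC70 (r,user):
  L0: frame=0x35 idx=18 entry=0x59007 [P=1 RW=1 US=1 PS=0]
  L1: frame=0x59 idx=14 entry=0x5D007 [P=1 RW=1 US=1 PS=0]
  L2: frame=0x5D idx=15 entry=0x5F007 [P=1 RW=1 US=1 PS=0]
  L3: frame=0x5F idx=31 entry=0x60007 [P=1 RW=1 US=1 PS=0]
  ⇒ phys 0x60C70  [4 reads]
#4 VA=0xE048000083C (w,kernel):
  L0: frame=0x35 idx=28 entry=0x61007 [P=1 RW=1 US=1 PS=0]
  L1: frame=0x61 idx=18 entry=0x45004 [P=0 RW=0 US=1 PS=0]
  → PAGE_NOT_PRESENT  (2 entries read)
#5 VA=0x102802179BF (w,kernel):
  L0: frame=0x35 idx=2 entry=0x65007 [P=1 RW=1 US=1 PS=0]
  L1: frame=0x65 idx=10 entry=0x68007 [P=1 RW=1 US=1 PS=0]
  L2: frame=0x68 idx=1 entry=0x69007 [P=1 RW=1 US=1 PS=0]
  L3: frame=0x69 idx=23 entry=0x4D004 [P=0 RW=0 US=1 PS=0]
  → PAGE_NOT_PRESENT  (4 entries read)
#6 VA=0x90381E1FC70 (r,kernel):
  TLB hit vpn=0x90381E1F → PA=0x60C70

Access #5 fault: PAGE_NOT_PRESENT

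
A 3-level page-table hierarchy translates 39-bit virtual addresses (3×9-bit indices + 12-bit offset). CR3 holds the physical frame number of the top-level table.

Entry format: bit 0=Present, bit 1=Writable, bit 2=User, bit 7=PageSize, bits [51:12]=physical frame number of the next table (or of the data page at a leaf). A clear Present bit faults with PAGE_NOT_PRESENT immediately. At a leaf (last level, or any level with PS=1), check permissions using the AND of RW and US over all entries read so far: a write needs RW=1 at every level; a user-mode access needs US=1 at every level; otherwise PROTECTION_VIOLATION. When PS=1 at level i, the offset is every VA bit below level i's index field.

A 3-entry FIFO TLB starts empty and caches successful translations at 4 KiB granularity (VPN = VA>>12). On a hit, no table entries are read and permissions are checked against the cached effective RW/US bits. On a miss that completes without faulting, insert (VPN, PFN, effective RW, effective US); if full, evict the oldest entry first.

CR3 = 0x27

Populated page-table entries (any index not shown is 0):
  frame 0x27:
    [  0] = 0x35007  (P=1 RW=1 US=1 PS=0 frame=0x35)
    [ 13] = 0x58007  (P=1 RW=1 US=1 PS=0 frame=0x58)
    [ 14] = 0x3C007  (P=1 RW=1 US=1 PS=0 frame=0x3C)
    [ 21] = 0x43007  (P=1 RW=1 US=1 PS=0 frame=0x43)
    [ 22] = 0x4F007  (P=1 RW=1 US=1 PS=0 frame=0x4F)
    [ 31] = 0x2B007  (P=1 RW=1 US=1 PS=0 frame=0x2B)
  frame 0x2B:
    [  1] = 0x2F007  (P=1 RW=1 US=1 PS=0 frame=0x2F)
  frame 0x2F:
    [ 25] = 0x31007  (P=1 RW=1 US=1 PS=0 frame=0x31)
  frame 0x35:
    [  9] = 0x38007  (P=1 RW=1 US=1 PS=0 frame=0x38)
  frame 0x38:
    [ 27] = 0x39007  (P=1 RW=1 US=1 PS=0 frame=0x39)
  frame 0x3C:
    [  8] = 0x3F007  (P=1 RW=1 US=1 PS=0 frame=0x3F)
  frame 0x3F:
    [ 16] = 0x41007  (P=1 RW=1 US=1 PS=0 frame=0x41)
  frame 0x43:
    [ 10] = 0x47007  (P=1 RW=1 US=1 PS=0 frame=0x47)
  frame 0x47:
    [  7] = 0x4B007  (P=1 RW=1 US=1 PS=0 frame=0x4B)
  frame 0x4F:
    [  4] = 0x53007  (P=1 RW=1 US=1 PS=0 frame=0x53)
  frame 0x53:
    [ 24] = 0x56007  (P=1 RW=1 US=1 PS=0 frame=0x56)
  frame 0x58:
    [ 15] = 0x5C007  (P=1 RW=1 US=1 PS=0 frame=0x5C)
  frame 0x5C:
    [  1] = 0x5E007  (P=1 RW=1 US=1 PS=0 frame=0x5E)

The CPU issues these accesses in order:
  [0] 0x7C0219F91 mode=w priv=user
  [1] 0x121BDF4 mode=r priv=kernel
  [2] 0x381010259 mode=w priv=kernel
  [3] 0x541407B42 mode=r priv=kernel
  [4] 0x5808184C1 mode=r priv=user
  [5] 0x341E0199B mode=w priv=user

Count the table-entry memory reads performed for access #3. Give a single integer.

Per-access translation:
#0 VA=0x7C0219F91 (w,user):
  lvl0: tbl 0x27, slot 31 ⇒ 0x2B007 (P1/RW1/US1/PS0)
  lvl1: tbl 0x2B, slot 1 ⇒ 0x2F007 (P1/RW1/US1/PS0)
  lvl2: tbl 0x2F, slot 25 ⇒ 0x31007 (P1/RW1/US1/PS0)
  ✓ 0x31F91  — 3 lookups
#1 VA=0x121BDF4 (r,kernel):
  lvl0: tbl 0x27, slot 0 ⇒ 0x35007 (P1/RW1/US1/PS0)
  lvl1: tbl 0x35, slot 9 ⇒ 0x38007 (P1/RW1/US1/PS0)
  lvl2: tbl 0x38, slot 27 ⇒ 0x39007 (P1/RW1/US1/PS0)
  ✓ 0x39DF4  — 3 lookups
#2 VA=0x381010259 (w,kernel):
  lvl0: tbl 0x27, slot 14 ⇒ 0x3C007 (P1/RW1/US1/PS0)
  lvl1: tbl 0x3C, slot 8 ⇒ 0x3F007 (P1/RW1/US1/PS0)
  lvl2: tbl 0x3F, slot 16 ⇒ 0x41007 (P1/RW1/US1/PS0)
  ✓ 0x41259  — 3 lookups
#3 VA=0x541407B42 (r,kernel):
  lvl0: tbl 0x27, slot 21 ⇒ 0x43007 (P1/RW1/US1/PS0)
  lvl1: tbl 0x43, slot 10 ⇒ 0x47007 (P1/RW1/US1/PS0)
  lvl2: tbl 0x47, slot 7 ⇒ 0x4B007 (P1/RW1/US1/PS0)
  ✓ 0x4BB42  — 3 lookups
#4 VA=0x5808184C1 (r,user):
  lvl0: tbl 0x27, slot 22 ⇒ 0x4F007 (P1/RW1/US1/PS0)
  lvl1: tbl 0x4F, slot 4 ⇒ 0x53007 (P1/RW1/US1/PS0)
  lvl2: tbl 0x53, slot 24 ⇒ 0x56007 (P1/RW1/US1/PS0)
  ✓ 0x564C1  — 3 lookups
#5 VA=0x341E0199B (w,user):
  lvl0: tbl 0x27, slot 13 ⇒ 0x58007 (P1/RW1/US1/PS0)
  lvl1: tbl 0x58, slot 15 ⇒ 0x5C007 (P1/RW1/US1/PS0)
  lvl2: tbl 0x5C, slot 1 ⇒ 0x5E007 (P1/RW1/US1/PS0)
  ✓ 0x5E99B  — 3 lookups

Entries read for #3: 3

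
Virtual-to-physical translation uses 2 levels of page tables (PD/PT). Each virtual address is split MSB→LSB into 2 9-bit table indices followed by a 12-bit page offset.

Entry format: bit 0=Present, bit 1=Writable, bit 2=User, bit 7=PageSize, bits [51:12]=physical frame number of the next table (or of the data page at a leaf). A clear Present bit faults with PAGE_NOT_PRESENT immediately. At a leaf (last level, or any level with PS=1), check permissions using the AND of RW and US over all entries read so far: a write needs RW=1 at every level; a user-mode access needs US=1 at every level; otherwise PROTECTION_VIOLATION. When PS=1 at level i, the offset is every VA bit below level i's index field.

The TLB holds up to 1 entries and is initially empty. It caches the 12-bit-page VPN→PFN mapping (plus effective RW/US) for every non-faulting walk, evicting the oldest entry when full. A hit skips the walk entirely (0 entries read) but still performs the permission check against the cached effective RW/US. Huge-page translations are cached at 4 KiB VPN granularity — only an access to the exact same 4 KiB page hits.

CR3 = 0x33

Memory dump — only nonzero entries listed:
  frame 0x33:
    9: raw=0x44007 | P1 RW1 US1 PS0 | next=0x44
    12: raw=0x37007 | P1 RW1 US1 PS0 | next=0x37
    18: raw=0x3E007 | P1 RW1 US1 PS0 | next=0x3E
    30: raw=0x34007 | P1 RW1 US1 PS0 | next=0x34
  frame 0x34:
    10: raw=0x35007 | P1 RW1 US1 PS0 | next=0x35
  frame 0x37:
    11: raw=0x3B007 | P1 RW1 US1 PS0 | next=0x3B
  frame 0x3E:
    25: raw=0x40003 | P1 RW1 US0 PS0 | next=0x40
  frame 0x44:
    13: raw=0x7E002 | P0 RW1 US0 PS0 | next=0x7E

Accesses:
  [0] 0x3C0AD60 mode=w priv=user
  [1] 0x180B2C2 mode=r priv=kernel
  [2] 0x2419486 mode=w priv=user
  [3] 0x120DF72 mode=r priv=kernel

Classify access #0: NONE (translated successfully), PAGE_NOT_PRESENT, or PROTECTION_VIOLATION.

Trace:
#0 VA=0x3C0AD60 (w,user):
  lvl0: tbl 0x33, slot 30 ⇒ 0x34007 (P1/RW1/US1/PS0)
  lvl1: tbl 0x34, slot 10 ⇒ 0x35007 (P1/RW1/US1/PS0)
  → PA=0x35D60  (2 entries read)
#1 VA=0x180B2C2 (r,kernel):
  lvl0: tbl 0x33, slot 12 ⇒ 0x37007 (P1/RW1/US1/PS0)
  lvl1: tbl 0x37, slot 11 ⇒ 0x3B007 (P1/RW1/US1/PS0)
  → PA=0x3B2C2  (2 entries read)
#2 VA=0x2419486 (w,user):
  lvl0: tbl 0x33, slot 18 ⇒ 0x3E007 (P1/RW1/US1/PS0)
  lvl1: tbl 0x3E, slot 25 ⇒ 0x40003 (P1/RW1/US0/PS0)
  → PROTECTION_VIOLATION  (2 entries read)
#3 VA=0x120DF72 (r,kernel):
  lvl0: tbl 0x33, slot 9 ⇒ 0x44007 (P1/RW1/US1/PS0)
  lvl1: tbl 0x44, slot 13 ⇒ 0x7E002 (P0/RW1/US0/PS0)
  → PAGE_NOT_PRESENT  (2 entries read)

Access #0 fault: NONE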